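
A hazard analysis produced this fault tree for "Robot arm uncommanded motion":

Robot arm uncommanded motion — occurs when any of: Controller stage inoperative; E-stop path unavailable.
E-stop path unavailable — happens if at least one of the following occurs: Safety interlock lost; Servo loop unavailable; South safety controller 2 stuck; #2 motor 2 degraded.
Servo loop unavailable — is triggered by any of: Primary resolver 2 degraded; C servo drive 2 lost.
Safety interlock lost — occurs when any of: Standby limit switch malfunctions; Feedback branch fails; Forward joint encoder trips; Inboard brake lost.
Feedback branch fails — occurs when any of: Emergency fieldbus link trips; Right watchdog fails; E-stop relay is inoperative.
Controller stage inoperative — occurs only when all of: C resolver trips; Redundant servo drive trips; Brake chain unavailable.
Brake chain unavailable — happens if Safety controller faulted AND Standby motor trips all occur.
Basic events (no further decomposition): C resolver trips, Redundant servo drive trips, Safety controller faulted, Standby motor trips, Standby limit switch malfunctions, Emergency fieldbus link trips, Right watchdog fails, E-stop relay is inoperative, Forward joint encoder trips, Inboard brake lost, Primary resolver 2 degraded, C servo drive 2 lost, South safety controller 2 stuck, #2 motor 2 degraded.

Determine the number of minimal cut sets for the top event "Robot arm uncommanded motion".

11

Brake chain unavailable [AND]: one cut set from each child combined → 1 × 1 = 1 cut set(s).
Controller stage inoperative [AND]: one cut set from each child combined → 1 × 1 × 1 = 1 cut set(s).
Feedback branch fails [OR]: union of children's cut sets → 3 cut set(s).
Safety interlock lost [OR]: union of children's cut sets → 6 cut set(s).
Servo loop unavailable [OR]: union of children's cut sets → 2 cut set(s).
E-stop path unavailable [OR]: union of children's cut sets → 10 cut set(s).
Robot arm uncommanded motion [OR]: union of children's cut sets → 11 cut set(s).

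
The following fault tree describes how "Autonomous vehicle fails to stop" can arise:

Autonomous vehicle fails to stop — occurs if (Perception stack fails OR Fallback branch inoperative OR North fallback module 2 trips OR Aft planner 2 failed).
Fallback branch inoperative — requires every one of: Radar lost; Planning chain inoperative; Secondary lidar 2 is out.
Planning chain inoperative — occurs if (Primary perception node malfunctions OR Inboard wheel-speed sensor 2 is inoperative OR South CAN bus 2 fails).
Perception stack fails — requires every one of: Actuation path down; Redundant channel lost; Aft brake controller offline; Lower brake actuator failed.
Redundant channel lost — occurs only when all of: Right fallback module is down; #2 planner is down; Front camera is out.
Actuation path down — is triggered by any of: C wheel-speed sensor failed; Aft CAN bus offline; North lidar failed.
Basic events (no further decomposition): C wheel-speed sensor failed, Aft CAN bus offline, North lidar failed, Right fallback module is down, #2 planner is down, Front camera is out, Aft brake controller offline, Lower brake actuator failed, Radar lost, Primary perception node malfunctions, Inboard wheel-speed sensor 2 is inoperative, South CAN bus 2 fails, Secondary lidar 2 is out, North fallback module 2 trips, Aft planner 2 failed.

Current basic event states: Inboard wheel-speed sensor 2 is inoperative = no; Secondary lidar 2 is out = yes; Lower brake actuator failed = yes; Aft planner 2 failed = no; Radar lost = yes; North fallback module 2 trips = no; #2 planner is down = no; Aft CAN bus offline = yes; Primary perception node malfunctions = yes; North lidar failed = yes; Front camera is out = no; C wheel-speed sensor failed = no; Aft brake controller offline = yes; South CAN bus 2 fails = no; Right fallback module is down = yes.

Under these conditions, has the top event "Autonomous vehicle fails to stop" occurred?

Actuation path down [OR]: C wheel-speed sensor failed=not, Aft CAN bus offline=occurs, North lidar failed=occurs → at least one input occurs → occurs.
Redundant channel lost [AND]: Right fallback module is down=occurs, #2 planner is down=not, Front camera is out=not → not all inputs occur → does not occur.
Perception stack fails [AND]: Actuation path down=occurs, Redundant channel lost=not, Aft brake controller offline=occurs, Lower brake actuator failed=occurs → not all inputs occur → does not occur.
Planning chain inoperative [OR]: Primary perception node malfunctions=occurs, Inboard wheel-speed sensor 2 is inoperative=not, South CAN bus 2 fails=not → at least one input occurs → occurs.
Fallback branch inoperative [AND]: Radar lost=occurs, Planning chain inoperative=occurs, Secondary lidar 2 is out=occurs → all inputs occur → occurs.
Autonomous vehicle fails to stop [OR]: Perception stack fails=not, Fallback branch inoperative=occurs, North fallback module 2 trips=not, Aft planner 2 failed=not → at least one input occurs → occurs.

Yes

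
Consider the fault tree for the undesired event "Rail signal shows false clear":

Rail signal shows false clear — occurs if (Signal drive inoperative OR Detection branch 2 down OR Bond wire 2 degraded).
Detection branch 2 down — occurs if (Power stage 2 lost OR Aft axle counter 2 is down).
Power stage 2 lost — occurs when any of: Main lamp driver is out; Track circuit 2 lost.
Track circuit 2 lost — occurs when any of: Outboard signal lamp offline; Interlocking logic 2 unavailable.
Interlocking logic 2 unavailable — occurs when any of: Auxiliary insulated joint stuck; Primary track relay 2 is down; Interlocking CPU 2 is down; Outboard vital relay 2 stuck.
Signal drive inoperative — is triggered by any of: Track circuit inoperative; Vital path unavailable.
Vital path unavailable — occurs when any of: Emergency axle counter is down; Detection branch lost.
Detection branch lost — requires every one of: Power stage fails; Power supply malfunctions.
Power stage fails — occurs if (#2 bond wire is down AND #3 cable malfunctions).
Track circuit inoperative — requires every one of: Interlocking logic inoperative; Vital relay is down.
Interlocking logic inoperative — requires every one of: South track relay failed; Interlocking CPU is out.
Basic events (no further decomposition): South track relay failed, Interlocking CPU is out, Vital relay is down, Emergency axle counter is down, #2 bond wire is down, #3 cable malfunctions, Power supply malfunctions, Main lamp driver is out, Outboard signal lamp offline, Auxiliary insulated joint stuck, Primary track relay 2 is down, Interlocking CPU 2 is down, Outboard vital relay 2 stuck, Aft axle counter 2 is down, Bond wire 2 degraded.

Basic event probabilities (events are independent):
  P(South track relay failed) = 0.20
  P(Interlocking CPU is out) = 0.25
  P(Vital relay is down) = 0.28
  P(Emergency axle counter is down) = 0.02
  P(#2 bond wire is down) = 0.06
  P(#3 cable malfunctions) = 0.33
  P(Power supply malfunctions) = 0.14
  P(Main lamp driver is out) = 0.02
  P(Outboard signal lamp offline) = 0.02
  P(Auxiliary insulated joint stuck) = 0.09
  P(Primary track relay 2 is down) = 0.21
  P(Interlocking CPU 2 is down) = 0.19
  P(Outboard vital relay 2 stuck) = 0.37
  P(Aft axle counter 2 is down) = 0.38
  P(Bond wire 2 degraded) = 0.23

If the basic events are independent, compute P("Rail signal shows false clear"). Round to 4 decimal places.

0.8379

P(Interlocking logic inoperative) [AND] = 0.20 × 0.25 = 0.050000
P(Track circuit inoperative) [AND] = 0.050000 × 0.28 = 0.014000
P(Power stage fails) [AND] = 0.06 × 0.33 = 0.019800
P(Detection branch lost) [AND] = 0.019800 × 0.14 = 0.002772
P(Vital path unavailable) [OR] = 1 − (1−0.02) × (1−0.002772) = 0.022717
P(Signal drive inoperative) [OR] = 1 − (1−0.014000) × (1−0.022717) = 0.036399
P(Interlocking logic 2 unavailable) [OR] = 1 − (1−0.09) × (1−0.21) × (1−0.19) × (1−0.37) = 0.633145
P(Track circuit 2 lost) [OR] = 1 − (1−0.02) × (1−0.633145) = 0.640482
P(Power stage 2 lost) [OR] = 1 − (1−0.02) × (1−0.640482) = 0.647672
P(Detection branch 2 down) [OR] = 1 − (1−0.647672) × (1−0.38) = 0.781557
P(Rail signal shows false clear) [OR] = 1 − (1−0.036399) × (1−0.781557) × (1−0.23) = 0.837921
Rounded to 4 decimal places: P(Rail signal shows false clear) ≈ 0.8379.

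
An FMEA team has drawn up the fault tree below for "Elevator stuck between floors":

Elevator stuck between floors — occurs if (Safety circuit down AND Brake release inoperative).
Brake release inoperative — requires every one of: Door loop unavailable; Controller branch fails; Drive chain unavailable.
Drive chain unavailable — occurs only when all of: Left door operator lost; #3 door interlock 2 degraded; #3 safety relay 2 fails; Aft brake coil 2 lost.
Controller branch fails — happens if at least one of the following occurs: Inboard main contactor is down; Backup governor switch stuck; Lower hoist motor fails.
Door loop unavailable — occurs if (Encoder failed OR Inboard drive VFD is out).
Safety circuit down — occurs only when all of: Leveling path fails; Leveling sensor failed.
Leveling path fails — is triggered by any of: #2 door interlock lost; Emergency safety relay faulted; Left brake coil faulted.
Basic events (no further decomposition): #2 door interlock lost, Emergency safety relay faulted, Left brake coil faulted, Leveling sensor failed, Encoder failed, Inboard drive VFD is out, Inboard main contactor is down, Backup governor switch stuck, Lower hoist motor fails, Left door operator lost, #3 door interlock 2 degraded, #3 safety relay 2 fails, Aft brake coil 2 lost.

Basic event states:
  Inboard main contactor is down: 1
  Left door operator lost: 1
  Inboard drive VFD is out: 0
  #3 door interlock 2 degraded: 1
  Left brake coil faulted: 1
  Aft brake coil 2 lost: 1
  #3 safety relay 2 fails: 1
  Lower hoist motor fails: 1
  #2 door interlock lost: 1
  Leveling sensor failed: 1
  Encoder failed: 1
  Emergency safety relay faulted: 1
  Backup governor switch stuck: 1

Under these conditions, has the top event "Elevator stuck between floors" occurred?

Leveling path fails [OR]: #2 door interlock lost=occurs, Emergency safety relay faulted=occurs, Left brake coil faulted=occurs → at least one input occurs → occurs.
Safety circuit down [AND]: Leveling path fails=occurs, Leveling sensor failed=occurs → all inputs occur → occurs.
Door loop unavailable [OR]: Encoder failed=occurs, Inboard drive VFD is out=not → at least one input occurs → occurs.
Controller branch fails [OR]: Inboard main contactor is down=occurs, Backup governor switch stuck=occurs, Lower hoist motor fails=occurs → at least one input occurs → occurs.
Drive chain unavailable [AND]: Left door operator lost=occurs, #3 door interlock 2 degraded=occurs, #3 safety relay 2 fails=occurs, Aft brake coil 2 lost=occurs → all inputs occur → occurs.
Brake release inoperative [AND]: Door loop unavailable=occurs, Controller branch fails=occurs, Drive chain unavailable=occurs → all inputs occur → occurs.
Elevator stuck between floors [AND]: Safety circuit down=occurs, Brake release inoperative=occurs → all inputs occur → occurs.

Yes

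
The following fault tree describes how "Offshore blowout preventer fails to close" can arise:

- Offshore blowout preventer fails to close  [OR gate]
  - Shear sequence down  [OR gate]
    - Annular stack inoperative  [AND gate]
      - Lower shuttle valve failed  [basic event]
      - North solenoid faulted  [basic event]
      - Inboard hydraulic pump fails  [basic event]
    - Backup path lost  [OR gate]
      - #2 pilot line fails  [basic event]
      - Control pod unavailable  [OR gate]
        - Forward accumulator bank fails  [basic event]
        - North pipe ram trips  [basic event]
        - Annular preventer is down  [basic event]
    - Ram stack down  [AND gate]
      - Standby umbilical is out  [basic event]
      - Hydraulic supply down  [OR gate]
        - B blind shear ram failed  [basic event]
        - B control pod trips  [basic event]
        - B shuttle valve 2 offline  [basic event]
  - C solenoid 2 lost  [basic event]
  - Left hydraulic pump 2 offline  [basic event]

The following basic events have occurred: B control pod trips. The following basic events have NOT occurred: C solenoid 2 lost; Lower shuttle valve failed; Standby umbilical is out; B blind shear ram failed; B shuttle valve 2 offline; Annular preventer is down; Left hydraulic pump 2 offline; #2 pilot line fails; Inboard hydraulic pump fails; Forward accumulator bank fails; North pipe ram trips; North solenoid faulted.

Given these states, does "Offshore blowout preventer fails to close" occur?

No

Annular stack inoperative [AND]: Lower shuttle valve failed=not, North solenoid faulted=not, Inboard hydraulic pump fails=not → not all inputs occur → does not occur.
Control pod unavailable [OR]: Forward accumulator bank fails=not, North pipe ram trips=not, Annular preventer is down=not → no input occurs → does not occur.
Backup path lost [OR]: #2 pilot line fails=not, Control pod unavailable=not → no input occurs → does not occur.
Hydraulic supply down [OR]: B blind shear ram failed=not, B control pod trips=occurs, B shuttle valve 2 offline=not → at least one input occurs → occurs.
Ram stack down [AND]: Standby umbilical is out=not, Hydraulic supply down=occurs → not all inputs occur → does not occur.
Shear sequence down [OR]: Annular stack inoperative=not, Backup path lost=not, Ram stack down=not → no input occurs → does not occur.
Offshore blowout preventer fails to close [OR]: Shear sequence down=not, C solenoid 2 lost=not, Left hydraulic pump 2 offline=not → no input occurs → does not occur.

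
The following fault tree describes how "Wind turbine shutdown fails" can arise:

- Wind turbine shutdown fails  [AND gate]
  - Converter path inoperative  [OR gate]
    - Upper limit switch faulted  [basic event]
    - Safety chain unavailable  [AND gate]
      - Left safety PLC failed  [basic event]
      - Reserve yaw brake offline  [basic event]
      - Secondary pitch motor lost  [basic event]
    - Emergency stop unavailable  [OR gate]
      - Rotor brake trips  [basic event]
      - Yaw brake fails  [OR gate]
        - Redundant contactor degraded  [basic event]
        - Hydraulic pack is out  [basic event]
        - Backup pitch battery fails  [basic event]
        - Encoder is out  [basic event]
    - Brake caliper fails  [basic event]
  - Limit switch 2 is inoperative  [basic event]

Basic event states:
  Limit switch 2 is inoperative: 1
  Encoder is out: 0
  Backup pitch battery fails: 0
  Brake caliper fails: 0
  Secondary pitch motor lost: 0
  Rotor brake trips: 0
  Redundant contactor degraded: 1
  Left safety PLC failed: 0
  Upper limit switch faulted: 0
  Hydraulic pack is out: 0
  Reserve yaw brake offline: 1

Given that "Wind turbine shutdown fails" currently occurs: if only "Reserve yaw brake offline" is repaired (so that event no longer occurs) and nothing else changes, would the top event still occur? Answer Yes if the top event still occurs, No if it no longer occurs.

Yes

Counterfactual: set "Reserve yaw brake offline" to not occurred.
Safety chain unavailable [AND]: Left safety PLC failed=not, Reserve yaw brake offline=not, Secondary pitch motor lost=not → not all inputs occur → does not occur.
Yaw brake fails [OR]: Redundant contactor degraded=occurs, Hydraulic pack is out=not, Backup pitch battery fails=not, Encoder is out=not → at least one input occurs → occurs.
Emergency stop unavailable [OR]: Rotor brake trips=not, Yaw brake fails=occurs → at least one input occurs → occurs.
Converter path inoperative [OR]: Upper limit switch faulted=not, Safety chain unavailable=not, Emergency stop unavailable=occurs, Brake caliper fails=not → at least one input occurs → occurs.
Wind turbine shutdown fails [AND]: Converter path inoperative=occurs, Limit switch 2 is inoperative=occurs → all inputs occur → occurs.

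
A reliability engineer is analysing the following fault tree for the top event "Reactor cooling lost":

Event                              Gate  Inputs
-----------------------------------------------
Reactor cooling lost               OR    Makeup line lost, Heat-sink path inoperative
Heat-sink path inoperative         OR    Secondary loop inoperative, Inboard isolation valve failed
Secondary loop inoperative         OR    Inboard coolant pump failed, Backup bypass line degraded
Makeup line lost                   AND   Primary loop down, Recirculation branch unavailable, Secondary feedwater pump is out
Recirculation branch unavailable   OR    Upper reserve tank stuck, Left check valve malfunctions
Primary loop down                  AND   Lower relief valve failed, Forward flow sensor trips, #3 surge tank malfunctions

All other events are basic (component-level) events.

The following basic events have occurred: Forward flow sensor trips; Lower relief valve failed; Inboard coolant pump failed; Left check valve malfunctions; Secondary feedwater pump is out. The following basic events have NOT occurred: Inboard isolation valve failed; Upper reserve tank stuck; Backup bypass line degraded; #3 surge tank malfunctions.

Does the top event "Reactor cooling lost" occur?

Primary loop down [AND]: Lower relief valve failed=occurs, Forward flow sensor trips=occurs, #3 surge tank malfunctions=not → not all inputs occur → does not occur.
Recirculation branch unavailable [OR]: Upper reserve tank stuck=not, Left check valve malfunctions=occurs → at least one input occurs → occurs.
Makeup line lost [AND]: Primary loop down=not, Recirculation branch unavailable=occurs, Secondary feedwater pump is out=occurs → not all inputs occur → does not occur.
Secondary loop inoperative [OR]: Inboard coolant pump failed=occurs, Backup bypass line degraded=not → at least one input occurs → occurs.
Heat-sink path inoperative [OR]: Secondary loop inoperative=occurs, Inboard isolation valve failed=not → at least one input occurs → occurs.
Reactor cooling lost [OR]: Makeup line lost=not, Heat-sink path inoperative=occurs → at least one input occurs → occurs.

Yes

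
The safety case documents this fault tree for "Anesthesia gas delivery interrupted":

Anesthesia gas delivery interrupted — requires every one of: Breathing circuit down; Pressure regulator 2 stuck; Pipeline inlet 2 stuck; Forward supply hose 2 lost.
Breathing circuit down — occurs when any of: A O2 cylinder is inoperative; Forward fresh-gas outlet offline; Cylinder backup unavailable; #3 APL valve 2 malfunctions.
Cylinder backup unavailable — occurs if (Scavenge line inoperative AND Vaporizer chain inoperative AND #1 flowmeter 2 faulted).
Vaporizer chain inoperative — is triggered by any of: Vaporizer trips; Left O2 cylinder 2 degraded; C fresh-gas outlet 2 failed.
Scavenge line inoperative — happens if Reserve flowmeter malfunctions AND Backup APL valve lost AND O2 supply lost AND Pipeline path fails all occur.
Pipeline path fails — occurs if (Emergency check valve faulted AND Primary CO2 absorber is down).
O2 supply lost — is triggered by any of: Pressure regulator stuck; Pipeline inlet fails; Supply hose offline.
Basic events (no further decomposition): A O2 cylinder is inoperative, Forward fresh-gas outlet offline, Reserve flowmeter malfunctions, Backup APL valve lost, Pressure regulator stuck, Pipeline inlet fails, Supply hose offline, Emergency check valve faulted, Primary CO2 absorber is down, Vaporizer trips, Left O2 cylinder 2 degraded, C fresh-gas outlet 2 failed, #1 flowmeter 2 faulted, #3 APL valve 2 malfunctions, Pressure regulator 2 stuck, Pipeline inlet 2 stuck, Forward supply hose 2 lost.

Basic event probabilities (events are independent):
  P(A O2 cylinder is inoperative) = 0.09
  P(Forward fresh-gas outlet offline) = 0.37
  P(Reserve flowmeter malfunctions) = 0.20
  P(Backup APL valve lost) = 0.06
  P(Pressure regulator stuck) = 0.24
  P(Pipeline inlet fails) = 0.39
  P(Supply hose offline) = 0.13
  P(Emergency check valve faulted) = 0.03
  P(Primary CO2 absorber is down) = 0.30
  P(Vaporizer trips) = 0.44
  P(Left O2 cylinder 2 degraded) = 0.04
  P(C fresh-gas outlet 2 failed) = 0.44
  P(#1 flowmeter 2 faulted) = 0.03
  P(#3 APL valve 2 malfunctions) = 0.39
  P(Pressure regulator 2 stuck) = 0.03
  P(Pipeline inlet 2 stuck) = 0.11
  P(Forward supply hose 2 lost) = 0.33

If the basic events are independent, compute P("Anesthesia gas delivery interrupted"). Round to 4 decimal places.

0.0007

P(O2 supply lost) [OR] = 1 − (1−0.24) × (1−0.39) × (1−0.13) = 0.596668
P(Pipeline path fails) [AND] = 0.03 × 0.30 = 0.009000
P(Scavenge line inoperative) [AND] = 0.20 × 0.06 × 0.596668 × 0.009000 = 0.000064
P(Vaporizer chain inoperative) [OR] = 1 − (1−0.44) × (1−0.04) × (1−0.44) = 0.698944
P(Cylinder backup unavailable) [AND] = 0.000064 × 0.698944 × 0.03 = 0.000001
P(Breathing circuit down) [OR] = 1 − (1−0.09) × (1−0.37) × (1−0.000001) × (1−0.39) = 0.650287
P(Anesthesia gas delivery interrupted) [AND] = 0.650287 × 0.03 × 0.11 × 0.33 = 0.000708
Rounded to 4 decimal places: P(Anesthesia gas delivery interrupted) ≈ 0.0007.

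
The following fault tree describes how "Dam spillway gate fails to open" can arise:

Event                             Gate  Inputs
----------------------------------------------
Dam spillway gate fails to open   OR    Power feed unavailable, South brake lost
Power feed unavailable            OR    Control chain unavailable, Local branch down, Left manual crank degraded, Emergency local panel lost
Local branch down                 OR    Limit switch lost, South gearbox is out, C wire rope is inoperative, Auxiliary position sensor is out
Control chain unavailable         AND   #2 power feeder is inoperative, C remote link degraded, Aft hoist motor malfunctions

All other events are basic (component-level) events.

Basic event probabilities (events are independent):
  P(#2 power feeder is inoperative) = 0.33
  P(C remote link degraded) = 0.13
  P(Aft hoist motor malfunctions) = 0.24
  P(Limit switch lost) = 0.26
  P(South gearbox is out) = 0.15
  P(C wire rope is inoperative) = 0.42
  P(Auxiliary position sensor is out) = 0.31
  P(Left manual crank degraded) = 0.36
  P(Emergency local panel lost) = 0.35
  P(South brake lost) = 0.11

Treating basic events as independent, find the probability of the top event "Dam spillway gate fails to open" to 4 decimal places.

P(Control chain unavailable) [AND] = 0.33 × 0.13 × 0.24 = 0.010296
P(Local branch down) [OR] = 1 − (1−0.26) × (1−0.15) × (1−0.42) × (1−0.31) = 0.748274
P(Power feed unavailable) [OR] = 1 − (1−0.010296) × (1−0.748274) × (1−0.36) × (1−0.35) = 0.896360
P(Dam spillway gate fails to open) [OR] = 1 − (1−0.896360) × (1−0.11) = 0.907760
Rounded to 4 decimal places: P(Dam spillway gate fails to open) ≈ 0.9078.

0.9078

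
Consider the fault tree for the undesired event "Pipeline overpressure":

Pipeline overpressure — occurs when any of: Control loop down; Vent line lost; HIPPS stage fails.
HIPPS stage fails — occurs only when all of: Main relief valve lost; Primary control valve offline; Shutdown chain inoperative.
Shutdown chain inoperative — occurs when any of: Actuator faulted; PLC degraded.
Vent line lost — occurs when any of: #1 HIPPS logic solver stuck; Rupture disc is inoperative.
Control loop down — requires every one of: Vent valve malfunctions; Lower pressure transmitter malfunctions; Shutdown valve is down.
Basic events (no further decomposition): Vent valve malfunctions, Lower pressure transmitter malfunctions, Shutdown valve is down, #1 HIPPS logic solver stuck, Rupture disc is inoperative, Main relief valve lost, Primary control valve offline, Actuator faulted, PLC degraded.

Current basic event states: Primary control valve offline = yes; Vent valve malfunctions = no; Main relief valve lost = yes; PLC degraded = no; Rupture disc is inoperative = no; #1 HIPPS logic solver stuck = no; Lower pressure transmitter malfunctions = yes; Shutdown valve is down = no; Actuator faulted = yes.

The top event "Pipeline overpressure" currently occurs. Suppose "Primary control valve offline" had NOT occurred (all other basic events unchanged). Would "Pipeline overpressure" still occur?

No

Counterfactual: set "Primary control valve offline" to not occurred.
Control loop down [AND]: Vent valve malfunctions=not, Lower pressure transmitter malfunctions=occurs, Shutdown valve is down=not → not all inputs occur → does not occur.
Vent line lost [OR]: #1 HIPPS logic solver stuck=not, Rupture disc is inoperative=not → no input occurs → does not occur.
Shutdown chain inoperative [OR]: Actuator faulted=occurs, PLC degraded=not → at least one input occurs → occurs.
HIPPS stage fails [AND]: Main relief valve lost=occurs, Primary control valve offline=not, Shutdown chain inoperative=occurs → not all inputs occur → does not occur.
Pipeline overpressure [OR]: Control loop down=not, Vent line lost=not, HIPPS stage fails=not → no input occurs → does not occur.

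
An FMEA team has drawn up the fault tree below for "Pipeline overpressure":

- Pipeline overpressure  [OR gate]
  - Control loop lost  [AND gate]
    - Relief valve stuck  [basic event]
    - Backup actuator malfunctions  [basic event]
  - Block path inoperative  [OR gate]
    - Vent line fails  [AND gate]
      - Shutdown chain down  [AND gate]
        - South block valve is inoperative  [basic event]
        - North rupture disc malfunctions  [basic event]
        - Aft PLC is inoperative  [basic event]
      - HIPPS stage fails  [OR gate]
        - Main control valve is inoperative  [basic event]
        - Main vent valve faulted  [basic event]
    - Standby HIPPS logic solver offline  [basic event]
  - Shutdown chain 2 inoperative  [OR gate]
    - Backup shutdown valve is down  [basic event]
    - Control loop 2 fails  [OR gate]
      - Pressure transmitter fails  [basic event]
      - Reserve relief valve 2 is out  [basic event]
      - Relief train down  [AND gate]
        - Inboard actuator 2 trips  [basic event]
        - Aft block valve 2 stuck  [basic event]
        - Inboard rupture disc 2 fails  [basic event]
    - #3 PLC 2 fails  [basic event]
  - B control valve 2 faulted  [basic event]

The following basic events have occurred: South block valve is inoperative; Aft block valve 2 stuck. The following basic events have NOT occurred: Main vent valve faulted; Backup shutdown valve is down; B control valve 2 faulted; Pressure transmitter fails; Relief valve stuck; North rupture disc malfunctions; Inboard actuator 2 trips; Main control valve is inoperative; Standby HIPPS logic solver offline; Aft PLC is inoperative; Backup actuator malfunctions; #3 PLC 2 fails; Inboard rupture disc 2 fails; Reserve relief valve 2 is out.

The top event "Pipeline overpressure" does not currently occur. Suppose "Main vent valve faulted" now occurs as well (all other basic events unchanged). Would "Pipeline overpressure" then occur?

No

Counterfactual: set "Main vent valve faulted" to occurred.
Control loop lost [AND]: Relief valve stuck=not, Backup actuator malfunctions=not → not all inputs occur → does not occur.
Shutdown chain down [AND]: South block valve is inoperative=occurs, North rupture disc malfunctions=not, Aft PLC is inoperative=not → not all inputs occur → does not occur.
HIPPS stage fails [OR]: Main control valve is inoperative=not, Main vent valve faulted=occurs → at least one input occurs → occurs.
Vent line fails [AND]: Shutdown chain down=not, HIPPS stage fails=occurs → not all inputs occur → does not occur.
Block path inoperative [OR]: Vent line fails=not, Standby HIPPS logic solver offline=not → no input occurs → does not occur.
Relief train down [AND]: Inboard actuator 2 trips=not, Aft block valve 2 stuck=occurs, Inboard rupture disc 2 fails=not → not all inputs occur → does not occur.
Control loop 2 fails [OR]: Pressure transmitter fails=not, Reserve relief valve 2 is out=not, Relief train down=not → no input occurs → does not occur.
Shutdown chain 2 inoperative [OR]: Backup shutdown valve is down=not, Control loop 2 fails=not, #3 PLC 2 fails=not → no input occurs → does not occur.
Pipeline overpressure [OR]: Control loop lost=not, Block path inoperative=not, Shutdown chain 2 inoperative=not, B control valve 2 faulted=not → no input occurs → does not occur.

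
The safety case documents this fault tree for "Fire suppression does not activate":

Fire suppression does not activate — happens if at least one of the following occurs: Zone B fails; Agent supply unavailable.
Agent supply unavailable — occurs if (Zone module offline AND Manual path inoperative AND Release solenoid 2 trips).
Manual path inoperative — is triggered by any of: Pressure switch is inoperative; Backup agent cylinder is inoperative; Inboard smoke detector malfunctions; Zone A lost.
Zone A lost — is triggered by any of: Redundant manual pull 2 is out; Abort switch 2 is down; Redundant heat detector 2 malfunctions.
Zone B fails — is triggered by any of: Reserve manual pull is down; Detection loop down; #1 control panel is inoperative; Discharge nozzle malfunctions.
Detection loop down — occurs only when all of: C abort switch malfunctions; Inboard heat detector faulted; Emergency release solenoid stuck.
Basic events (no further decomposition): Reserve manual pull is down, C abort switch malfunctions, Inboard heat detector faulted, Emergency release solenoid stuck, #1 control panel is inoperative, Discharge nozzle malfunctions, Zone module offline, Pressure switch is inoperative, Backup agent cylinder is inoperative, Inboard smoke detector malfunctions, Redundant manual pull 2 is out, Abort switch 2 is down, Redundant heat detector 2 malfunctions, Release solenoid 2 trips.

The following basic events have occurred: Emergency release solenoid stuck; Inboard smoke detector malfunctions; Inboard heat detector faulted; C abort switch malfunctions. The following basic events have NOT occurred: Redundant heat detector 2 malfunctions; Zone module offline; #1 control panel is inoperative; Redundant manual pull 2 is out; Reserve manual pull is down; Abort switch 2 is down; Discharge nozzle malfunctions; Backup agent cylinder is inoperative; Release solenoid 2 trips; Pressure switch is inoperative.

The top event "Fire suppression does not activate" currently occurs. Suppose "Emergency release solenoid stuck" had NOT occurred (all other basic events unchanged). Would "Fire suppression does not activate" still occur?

No

Counterfactual: set "Emergency release solenoid stuck" to not occurred.
Detection loop down [AND]: C abort switch malfunctions=occurs, Inboard heat detector faulted=occurs, Emergency release solenoid stuck=not → not all inputs occur → does not occur.
Zone B fails [OR]: Reserve manual pull is down=not, Detection loop down=not, #1 control panel is inoperative=not, Discharge nozzle malfunctions=not → no input occurs → does not occur.
Zone A lost [OR]: Redundant manual pull 2 is out=not, Abort switch 2 is down=not, Redundant heat detector 2 malfunctions=not → no input occurs → does not occur.
Manual path inoperative [OR]: Pressure switch is inoperative=not, Backup agent cylinder is inoperative=not, Inboard smoke detector malfunctions=occurs, Zone A lost=not → at least one input occurs → occurs.
Agent supply unavailable [AND]: Zone module offline=not, Manual path inoperative=occurs, Release solenoid 2 trips=not → not all inputs occur → does not occur.
Fire suppression does not activate [OR]: Zone B fails=not, Agent supply unavailable=not → no input occurs → does not occur.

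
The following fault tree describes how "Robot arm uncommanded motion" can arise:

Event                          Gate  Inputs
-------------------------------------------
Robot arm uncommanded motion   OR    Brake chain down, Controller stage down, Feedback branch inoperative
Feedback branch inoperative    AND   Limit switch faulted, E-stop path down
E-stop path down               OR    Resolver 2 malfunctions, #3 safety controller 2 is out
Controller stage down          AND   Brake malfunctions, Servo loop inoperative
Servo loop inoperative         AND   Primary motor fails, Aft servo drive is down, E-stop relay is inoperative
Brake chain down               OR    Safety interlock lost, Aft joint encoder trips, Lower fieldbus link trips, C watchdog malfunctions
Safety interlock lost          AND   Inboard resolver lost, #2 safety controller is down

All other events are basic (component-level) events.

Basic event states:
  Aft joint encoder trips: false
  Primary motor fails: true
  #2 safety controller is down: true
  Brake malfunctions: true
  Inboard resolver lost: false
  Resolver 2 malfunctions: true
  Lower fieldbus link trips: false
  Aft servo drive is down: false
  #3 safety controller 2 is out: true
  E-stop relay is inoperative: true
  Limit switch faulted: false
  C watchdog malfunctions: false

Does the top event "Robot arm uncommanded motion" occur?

Safety interlock lost [AND]: Inboard resolver lost=not, #2 safety controller is down=occurs → not all inputs occur → does not occur.
Brake chain down [OR]: Safety interlock lost=not, Aft joint encoder trips=not, Lower fieldbus link trips=not, C watchdog malfunctions=not → no input occurs → does not occur.
Servo loop inoperative [AND]: Primary motor fails=occurs, Aft servo drive is down=not, E-stop relay is inoperative=occurs → not all inputs occur → does not occur.
Controller stage down [AND]: Brake malfunctions=occurs, Servo loop inoperative=not → not all inputs occur → does not occur.
E-stop path down [OR]: Resolver 2 malfunctions=occurs, #3 safety controller 2 is out=occurs → at least one input occurs → occurs.
Feedback branch inoperative [AND]: Limit switch faulted=not, E-stop path down=occurs → not all inputs occur → does not occur.
Robot arm uncommanded motion [OR]: Brake chain down=not, Controller stage down=not, Feedback branch inoperative=not → no input occurs → does not occur.

No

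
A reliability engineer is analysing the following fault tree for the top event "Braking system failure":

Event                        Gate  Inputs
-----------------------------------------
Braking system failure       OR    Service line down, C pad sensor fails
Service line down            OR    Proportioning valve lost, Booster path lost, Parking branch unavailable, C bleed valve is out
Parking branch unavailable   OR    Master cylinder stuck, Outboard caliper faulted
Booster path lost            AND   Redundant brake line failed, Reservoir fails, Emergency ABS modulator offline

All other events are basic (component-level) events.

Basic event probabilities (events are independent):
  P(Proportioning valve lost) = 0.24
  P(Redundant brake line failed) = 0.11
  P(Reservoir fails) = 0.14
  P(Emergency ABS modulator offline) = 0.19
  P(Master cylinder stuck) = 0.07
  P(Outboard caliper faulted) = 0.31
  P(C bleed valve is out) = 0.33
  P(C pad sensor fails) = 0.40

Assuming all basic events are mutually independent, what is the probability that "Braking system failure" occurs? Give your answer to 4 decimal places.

0.8045

P(Booster path lost) [AND] = 0.11 × 0.14 × 0.19 = 0.002926
P(Parking branch unavailable) [OR] = 1 − (1−0.07) × (1−0.31) = 0.358300
P(Service line down) [OR] = 1 − (1−0.24) × (1−0.002926) × (1−0.358300) × (1−0.33) = 0.674202
P(Braking system failure) [OR] = 1 − (1−0.674202) × (1−0.40) = 0.804521
Rounded to 4 decimal places: P(Braking system failure) ≈ 0.8045.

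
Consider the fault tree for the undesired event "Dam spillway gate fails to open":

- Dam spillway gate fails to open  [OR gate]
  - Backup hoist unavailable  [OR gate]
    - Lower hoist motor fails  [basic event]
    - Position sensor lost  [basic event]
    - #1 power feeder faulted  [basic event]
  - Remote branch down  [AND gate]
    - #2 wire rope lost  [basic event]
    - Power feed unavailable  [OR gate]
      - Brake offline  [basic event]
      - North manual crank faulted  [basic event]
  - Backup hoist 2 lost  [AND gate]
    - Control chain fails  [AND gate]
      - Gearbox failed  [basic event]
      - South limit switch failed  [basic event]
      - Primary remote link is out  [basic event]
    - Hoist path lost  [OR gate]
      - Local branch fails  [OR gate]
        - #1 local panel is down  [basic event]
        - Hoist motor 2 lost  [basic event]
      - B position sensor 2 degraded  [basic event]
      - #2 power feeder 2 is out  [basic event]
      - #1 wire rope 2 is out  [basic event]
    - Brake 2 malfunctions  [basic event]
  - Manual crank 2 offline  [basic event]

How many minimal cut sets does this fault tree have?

11

Backup hoist unavailable [OR]: union of children's cut sets → 3 cut set(s).
Power feed unavailable [OR]: union of children's cut sets → 2 cut set(s).
Remote branch down [AND]: one cut set from each child combined → 1 × 2 = 2 cut set(s).
Control chain fails [AND]: one cut set from each child combined → 1 × 1 × 1 = 1 cut set(s).
Local branch fails [OR]: union of children's cut sets → 2 cut set(s).
Hoist path lost [OR]: union of children's cut sets → 5 cut set(s).
Backup hoist 2 lost [AND]: one cut set from each child combined → 1 × 5 × 1 = 5 cut set(s).
Dam spillway gate fails to open [OR]: union of children's cut sets → 11 cut set(s).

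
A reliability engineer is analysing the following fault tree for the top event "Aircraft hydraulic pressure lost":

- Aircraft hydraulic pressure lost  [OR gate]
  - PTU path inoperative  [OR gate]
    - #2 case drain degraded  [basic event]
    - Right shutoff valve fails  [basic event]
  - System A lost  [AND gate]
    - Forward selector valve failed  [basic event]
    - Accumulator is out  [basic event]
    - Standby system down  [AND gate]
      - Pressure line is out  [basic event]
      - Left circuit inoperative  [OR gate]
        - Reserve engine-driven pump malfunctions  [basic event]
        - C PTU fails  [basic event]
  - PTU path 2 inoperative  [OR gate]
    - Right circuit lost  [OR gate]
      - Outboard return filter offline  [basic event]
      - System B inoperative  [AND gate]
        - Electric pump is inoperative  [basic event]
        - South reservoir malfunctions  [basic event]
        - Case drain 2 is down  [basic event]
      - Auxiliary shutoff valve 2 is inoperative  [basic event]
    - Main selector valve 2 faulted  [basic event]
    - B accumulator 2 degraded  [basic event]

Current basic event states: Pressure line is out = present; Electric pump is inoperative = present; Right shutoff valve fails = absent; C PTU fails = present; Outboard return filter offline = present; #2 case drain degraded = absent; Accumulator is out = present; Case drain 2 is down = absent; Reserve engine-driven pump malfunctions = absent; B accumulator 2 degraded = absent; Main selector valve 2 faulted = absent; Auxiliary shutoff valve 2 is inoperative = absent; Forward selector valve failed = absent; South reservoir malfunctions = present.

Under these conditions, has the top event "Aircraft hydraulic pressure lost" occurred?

Yes

PTU path inoperative [OR]: #2 case drain degraded=not, Right shutoff valve fails=not → no input occurs → does not occur.
Left circuit inoperative [OR]: Reserve engine-driven pump malfunctions=not, C PTU fails=occurs → at least one input occurs → occurs.
Standby system down [AND]: Pressure line is out=occurs, Left circuit inoperative=occurs → all inputs occur → occurs.
System A lost [AND]: Forward selector valve failed=not, Accumulator is out=occurs, Standby system down=occurs → not all inputs occur → does not occur.
System B inoperative [AND]: Electric pump is inoperative=occurs, South reservoir malfunctions=occurs, Case drain 2 is down=not → not all inputs occur → does not occur.
Right circuit lost [OR]: Outboard return filter offline=occurs, System B inoperative=not, Auxiliary shutoff valve 2 is inoperative=not → at least one input occurs → occurs.
PTU path 2 inoperative [OR]: Right circuit lost=occurs, Main selector valve 2 faulted=not, B accumulator 2 degraded=not → at least one input occurs → occurs.
Aircraft hydraulic pressure lost [OR]: PTU path inoperative=not, System A lost=not, PTU path 2 inoperative=occurs → at least one input occurs → occurs.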